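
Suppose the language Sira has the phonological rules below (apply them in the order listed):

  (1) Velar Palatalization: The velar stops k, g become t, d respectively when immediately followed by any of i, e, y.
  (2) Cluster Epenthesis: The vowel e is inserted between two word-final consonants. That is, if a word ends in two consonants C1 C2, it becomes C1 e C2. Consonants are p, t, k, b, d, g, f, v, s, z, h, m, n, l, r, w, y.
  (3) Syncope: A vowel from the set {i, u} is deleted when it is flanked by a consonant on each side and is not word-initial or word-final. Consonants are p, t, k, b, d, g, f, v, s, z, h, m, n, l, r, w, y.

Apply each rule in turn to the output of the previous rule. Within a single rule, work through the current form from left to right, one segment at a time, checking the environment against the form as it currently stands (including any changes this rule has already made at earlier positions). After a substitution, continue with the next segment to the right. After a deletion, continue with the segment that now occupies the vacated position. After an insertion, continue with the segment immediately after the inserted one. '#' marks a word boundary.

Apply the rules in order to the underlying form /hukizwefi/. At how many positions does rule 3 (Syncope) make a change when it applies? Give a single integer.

(1) Velar Palatalization: [hukizwefi] → [hutizwefi]
(2) Cluster Epenthesis: no change — [hutizwefi]
(3) Syncope: [hutizwefi] → [htzwefi]
Rule 3 changed 2 position(s).

2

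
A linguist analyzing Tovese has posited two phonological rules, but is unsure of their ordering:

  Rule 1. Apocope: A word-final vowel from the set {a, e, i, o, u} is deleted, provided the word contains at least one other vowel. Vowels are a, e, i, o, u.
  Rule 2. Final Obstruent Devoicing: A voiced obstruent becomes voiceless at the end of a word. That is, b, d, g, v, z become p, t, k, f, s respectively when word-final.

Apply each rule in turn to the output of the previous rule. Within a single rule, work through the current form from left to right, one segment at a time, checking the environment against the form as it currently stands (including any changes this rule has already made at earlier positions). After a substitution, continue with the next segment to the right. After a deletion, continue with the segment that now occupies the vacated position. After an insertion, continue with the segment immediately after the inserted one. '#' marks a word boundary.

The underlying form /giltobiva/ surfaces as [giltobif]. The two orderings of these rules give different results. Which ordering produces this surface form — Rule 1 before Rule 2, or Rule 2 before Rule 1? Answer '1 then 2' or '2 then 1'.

Order 1 then 2:
  1 Apocope: [giltobiva] → [giltobiv]
  2 Final Obstruent Devoicing: [giltobiv] → [giltobif]
  result: [giltobif]
Order 2 then 1:
  2 Final Obstruent Devoicing: no change — [giltobiva]
  1 Apocope: [giltobiva] → [giltobiv]
  result: [giltobiv]

1 then 2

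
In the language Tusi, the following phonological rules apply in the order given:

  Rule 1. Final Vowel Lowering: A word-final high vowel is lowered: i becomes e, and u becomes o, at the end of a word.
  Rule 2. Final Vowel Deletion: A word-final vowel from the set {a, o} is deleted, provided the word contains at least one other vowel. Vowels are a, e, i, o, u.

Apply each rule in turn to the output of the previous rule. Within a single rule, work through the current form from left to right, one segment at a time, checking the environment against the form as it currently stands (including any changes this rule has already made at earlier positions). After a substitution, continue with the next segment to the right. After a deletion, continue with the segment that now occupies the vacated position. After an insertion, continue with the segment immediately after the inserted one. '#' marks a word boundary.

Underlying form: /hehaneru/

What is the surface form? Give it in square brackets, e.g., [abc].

Rule 1 Final Vowel Lowering: [hehaneru] → [hehanero]
Rule 2 Final Vowel Deletion: [hehanero] → [hehaner]

[hehaner]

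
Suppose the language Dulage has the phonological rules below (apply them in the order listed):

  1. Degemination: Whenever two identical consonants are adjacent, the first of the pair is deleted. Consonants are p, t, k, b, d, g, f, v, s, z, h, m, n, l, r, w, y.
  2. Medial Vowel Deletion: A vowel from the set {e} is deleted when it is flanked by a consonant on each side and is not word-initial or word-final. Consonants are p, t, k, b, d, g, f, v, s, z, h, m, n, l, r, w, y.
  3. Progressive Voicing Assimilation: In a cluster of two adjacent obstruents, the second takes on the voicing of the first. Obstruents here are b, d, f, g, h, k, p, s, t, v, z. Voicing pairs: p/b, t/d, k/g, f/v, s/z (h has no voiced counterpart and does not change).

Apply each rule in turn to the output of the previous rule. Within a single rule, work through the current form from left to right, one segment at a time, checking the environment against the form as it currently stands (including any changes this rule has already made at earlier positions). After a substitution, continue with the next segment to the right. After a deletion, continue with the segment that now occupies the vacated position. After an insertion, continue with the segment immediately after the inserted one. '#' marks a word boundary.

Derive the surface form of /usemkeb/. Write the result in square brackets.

1 Degemination: no change — [usemkeb]
2 Medial Vowel Deletion: [usemkeb] → [usmkb]
3 Progressive Voicing Assimilation: [usmkb] → [usmkp]

[usmkp]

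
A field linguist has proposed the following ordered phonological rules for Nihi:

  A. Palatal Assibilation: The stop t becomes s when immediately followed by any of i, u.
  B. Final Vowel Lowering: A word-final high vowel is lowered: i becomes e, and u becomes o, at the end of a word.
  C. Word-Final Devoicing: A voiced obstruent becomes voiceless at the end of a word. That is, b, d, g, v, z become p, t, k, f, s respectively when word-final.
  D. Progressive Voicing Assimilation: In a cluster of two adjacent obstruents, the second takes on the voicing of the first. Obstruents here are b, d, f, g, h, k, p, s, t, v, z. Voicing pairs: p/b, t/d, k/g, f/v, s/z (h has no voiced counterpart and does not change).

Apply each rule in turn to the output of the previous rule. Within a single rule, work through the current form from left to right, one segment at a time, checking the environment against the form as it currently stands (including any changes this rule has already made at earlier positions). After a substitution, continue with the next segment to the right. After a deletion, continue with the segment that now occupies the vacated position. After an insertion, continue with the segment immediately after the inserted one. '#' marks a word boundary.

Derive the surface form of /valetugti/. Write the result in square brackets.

[valesugze]

A Palatal Assibilation: [valetugti] → [valesugsi]
B Final Vowel Lowering: [valesugsi] → [valesugse]
C Word-Final Devoicing: no change — [valesugse]
D Progressive Voicing Assimilation: [valesugse] → [valesugze]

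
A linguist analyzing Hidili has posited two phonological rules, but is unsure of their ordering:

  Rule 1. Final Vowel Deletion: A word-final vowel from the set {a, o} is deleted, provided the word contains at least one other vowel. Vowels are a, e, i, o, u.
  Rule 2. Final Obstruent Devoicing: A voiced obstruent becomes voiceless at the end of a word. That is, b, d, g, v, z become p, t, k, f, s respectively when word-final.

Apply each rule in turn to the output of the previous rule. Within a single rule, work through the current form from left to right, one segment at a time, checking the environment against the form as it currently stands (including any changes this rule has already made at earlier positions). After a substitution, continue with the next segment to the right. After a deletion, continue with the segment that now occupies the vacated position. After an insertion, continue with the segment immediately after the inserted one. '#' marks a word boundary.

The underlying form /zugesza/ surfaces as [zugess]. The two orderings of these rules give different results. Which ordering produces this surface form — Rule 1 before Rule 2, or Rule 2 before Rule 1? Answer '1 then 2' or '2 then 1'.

Order 1 then 2:
  1 Final Vowel Deletion: [zugesza] → [zugesz]
  2 Final Obstruent Devoicing: [zugesz] → [zugess]
  result: [zugess]
Order 2 then 1:
  2 Final Obstruent Devoicing: no change — [zugesza]
  1 Final Vowel Deletion: [zugesza] → [zugesz]
  result: [zugesz]

1 then 2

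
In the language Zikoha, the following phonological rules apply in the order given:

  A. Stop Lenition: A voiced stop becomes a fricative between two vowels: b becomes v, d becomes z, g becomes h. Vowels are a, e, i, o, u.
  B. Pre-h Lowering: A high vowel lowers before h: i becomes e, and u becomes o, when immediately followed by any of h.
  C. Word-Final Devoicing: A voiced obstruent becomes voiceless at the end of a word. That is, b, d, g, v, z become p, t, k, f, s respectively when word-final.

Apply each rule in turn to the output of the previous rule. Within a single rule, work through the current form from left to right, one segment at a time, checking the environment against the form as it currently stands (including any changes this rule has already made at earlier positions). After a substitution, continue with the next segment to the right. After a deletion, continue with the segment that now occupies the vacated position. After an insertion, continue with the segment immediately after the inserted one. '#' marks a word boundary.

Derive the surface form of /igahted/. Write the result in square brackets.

A Stop Lenition: [igahted] → [ihahted]
B Pre-h Lowering: [ihahted] → [ehahted]
C Word-Final Devoicing: [ehahted] → [ehahtet]

[ehahtet]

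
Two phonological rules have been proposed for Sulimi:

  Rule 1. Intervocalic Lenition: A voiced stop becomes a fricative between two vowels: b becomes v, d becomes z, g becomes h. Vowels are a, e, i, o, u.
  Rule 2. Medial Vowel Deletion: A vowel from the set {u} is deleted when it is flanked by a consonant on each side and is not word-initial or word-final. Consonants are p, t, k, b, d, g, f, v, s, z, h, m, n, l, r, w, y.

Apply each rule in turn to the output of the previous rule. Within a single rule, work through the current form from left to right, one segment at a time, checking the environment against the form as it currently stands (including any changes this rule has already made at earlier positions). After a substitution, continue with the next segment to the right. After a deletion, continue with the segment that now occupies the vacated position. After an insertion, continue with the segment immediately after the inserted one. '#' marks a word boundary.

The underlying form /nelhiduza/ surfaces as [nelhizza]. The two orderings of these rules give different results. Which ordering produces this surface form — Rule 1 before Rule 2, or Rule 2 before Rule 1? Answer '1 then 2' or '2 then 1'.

Order 1 then 2:
  1 Intervocalic Lenition: [nelhiduza] → [nelhizuza]
  2 Medial Vowel Deletion: [nelhizuza] → [nelhizza]
  result: [nelhizza]
Order 2 then 1:
  2 Medial Vowel Deletion: [nelhiduza] → [nelhidza]
  1 Intervocalic Lenition: no change — [nelhidza]
  result: [nelhidza]

1 then 2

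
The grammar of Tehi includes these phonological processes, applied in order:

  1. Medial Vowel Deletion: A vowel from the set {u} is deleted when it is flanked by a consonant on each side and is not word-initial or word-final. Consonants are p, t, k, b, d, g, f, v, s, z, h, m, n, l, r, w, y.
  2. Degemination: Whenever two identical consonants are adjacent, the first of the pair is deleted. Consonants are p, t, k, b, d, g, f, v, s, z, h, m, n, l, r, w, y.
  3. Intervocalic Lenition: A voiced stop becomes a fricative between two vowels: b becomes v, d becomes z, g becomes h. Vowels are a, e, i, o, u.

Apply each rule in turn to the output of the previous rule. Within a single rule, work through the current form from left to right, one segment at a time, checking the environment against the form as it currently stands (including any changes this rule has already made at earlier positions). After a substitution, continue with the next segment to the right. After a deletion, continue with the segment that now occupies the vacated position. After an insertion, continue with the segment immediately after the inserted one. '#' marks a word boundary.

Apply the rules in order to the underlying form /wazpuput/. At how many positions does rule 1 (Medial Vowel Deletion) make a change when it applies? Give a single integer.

2

1 Medial Vowel Deletion: [wazpuput] → [wazppt]
2 Degemination: [wazppt] → [wazpt]
3 Intervocalic Lenition: no change — [wazpt]
Rule 1 changed 2 position(s).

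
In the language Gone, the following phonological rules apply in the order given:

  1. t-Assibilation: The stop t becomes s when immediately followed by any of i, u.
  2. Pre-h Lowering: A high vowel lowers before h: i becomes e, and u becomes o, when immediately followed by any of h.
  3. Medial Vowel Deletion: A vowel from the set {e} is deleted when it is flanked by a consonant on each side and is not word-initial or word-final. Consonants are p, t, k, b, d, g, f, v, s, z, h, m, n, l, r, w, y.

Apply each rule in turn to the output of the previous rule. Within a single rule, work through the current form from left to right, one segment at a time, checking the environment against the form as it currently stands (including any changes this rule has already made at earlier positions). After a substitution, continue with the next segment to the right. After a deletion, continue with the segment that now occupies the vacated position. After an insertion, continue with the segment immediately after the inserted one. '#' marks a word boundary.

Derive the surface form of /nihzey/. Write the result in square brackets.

1 t-Assibilation: no change — [nihzey]
2 Pre-h Lowering: [nihzey] → [nehzey]
3 Medial Vowel Deletion: [nehzey] → [nhzy]

[nhzy]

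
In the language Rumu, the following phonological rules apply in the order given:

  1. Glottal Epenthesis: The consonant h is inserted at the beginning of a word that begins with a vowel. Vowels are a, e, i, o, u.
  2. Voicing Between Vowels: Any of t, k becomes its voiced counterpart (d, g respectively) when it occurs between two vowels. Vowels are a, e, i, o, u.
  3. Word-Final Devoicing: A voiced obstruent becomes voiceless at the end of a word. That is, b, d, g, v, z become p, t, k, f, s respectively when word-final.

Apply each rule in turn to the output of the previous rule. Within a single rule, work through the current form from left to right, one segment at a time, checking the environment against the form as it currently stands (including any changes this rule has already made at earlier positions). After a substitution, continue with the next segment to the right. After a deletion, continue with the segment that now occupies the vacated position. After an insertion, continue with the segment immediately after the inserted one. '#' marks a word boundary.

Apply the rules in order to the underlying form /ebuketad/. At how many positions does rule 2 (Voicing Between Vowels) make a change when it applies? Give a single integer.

1 Glottal Epenthesis: [ebuketad] → [hebuketad]
2 Voicing Between Vowels: [hebuketad] → [hebugedad]
3 Word-Final Devoicing: [hebugedad] → [hebugedat]
Rule 2 changed 2 position(s).

2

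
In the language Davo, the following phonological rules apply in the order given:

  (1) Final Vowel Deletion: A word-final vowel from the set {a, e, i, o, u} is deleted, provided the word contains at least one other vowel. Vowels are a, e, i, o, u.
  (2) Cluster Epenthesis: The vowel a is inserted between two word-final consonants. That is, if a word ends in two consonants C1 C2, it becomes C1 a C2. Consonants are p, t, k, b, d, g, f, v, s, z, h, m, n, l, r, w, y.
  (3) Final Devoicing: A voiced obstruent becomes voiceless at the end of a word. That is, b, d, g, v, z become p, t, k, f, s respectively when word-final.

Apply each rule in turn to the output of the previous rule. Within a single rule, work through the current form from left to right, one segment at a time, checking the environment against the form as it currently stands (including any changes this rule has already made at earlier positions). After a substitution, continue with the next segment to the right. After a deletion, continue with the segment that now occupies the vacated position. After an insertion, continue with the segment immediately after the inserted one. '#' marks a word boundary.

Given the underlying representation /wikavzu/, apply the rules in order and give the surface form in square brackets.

(1) Final Vowel Deletion: [wikavzu] → [wikavz]
(2) Cluster Epenthesis: [wikavz] → [wikavaz]
(3) Final Devoicing: [wikavaz] → [wikavas]

[wikavas]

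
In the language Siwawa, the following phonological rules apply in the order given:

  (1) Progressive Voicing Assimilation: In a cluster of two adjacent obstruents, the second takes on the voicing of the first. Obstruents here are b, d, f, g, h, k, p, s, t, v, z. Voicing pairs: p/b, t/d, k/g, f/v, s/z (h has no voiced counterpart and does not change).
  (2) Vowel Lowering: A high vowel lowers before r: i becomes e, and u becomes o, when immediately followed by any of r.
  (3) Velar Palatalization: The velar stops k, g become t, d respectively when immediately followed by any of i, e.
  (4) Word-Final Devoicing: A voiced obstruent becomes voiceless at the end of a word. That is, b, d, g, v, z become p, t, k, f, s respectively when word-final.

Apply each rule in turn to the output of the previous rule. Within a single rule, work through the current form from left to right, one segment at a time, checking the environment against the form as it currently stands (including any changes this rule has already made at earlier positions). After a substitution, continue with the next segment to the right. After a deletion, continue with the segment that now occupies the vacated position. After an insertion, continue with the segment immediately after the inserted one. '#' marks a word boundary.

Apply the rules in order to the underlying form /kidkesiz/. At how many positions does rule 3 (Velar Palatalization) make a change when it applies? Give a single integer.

(1) Progressive Voicing Assimilation: [kidkesiz] → [kidgesiz]
(2) Vowel Lowering: no change — [kidgesiz]
(3) Velar Palatalization: [kidgesiz] → [tiddesiz]
(4) Word-Final Devoicing: [tiddesiz] → [tiddesis]
Rule 3 changed 2 position(s).

2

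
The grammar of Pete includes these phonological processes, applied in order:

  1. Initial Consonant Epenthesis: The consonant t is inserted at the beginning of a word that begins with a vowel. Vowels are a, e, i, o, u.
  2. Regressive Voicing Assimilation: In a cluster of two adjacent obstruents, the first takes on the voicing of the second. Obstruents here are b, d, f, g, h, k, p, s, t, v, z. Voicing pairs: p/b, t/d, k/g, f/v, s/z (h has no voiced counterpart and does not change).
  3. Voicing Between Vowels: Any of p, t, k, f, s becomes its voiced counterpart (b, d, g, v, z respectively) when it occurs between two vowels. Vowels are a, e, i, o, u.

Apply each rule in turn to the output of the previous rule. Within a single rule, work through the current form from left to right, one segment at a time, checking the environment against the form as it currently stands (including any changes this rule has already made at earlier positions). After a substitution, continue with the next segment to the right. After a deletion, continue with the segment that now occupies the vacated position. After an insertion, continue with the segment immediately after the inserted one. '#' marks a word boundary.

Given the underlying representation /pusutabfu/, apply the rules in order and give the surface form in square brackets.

[puzudapfu]

1 Initial Consonant Epenthesis: no change — [pusutabfu]
2 Regressive Voicing Assimilation: [pusutabfu] → [pusutapfu]
3 Voicing Between Vowels: [pusutapfu] → [puzudapfu]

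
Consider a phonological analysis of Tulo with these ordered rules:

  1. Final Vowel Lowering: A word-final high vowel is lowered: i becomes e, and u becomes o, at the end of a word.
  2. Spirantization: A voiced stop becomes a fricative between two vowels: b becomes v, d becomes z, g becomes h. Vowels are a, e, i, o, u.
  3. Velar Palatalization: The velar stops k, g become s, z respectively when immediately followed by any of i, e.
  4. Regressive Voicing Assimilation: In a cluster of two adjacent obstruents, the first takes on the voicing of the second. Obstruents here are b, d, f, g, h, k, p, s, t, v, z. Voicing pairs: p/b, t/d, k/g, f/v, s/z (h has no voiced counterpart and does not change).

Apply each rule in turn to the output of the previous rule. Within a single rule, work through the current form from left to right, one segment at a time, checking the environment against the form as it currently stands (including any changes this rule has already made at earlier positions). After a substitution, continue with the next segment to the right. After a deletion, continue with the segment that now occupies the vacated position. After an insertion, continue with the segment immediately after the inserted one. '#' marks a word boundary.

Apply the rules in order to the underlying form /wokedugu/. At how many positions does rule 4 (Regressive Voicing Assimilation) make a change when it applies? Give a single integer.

0

1 Final Vowel Lowering: [wokedugu] → [wokedugo]
2 Spirantization: [wokedugo] → [wokezuho]
3 Velar Palatalization: [wokezuho] → [wosezuho]
4 Regressive Voicing Assimilation: no change — [wosezuho]
Rule 4 changed 0 position(s).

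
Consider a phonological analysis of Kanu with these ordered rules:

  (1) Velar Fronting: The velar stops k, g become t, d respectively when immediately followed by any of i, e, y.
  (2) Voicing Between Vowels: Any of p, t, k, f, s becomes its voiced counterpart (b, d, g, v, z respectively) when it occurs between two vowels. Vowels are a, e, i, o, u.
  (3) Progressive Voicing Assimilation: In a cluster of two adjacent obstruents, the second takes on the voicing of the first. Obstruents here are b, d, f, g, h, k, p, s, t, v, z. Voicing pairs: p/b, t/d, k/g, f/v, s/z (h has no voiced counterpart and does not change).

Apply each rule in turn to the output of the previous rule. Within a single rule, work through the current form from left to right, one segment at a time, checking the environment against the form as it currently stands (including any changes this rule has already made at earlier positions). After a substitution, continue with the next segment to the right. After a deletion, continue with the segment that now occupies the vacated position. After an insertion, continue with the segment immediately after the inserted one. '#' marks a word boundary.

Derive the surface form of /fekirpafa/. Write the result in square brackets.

[fedirpava]

(1) Velar Fronting: [fekirpafa] → [fetirpafa]
(2) Voicing Between Vowels: [fetirpafa] → [fedirpava]
(3) Progressive Voicing Assimilation: no change — [fedirpava]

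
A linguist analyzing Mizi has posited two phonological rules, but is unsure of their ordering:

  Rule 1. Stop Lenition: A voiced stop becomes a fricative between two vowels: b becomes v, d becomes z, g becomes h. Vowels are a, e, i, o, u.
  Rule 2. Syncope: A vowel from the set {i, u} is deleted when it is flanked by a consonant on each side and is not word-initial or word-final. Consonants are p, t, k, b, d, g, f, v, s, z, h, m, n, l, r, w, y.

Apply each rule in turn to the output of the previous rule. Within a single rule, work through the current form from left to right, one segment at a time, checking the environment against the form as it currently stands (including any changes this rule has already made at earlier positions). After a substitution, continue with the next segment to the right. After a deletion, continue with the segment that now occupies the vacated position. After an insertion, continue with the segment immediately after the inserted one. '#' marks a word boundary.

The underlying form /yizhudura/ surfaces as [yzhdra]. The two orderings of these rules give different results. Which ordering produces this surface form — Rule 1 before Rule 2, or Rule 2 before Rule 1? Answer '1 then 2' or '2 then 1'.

2 then 1

Order 1 then 2:
  1 Stop Lenition: [yizhudura] → [yizhuzura]
  2 Syncope: [yizhuzura] → [yzhzra]
  result: [yzhzra]
Order 2 then 1:
  2 Syncope: [yizhudura] → [yzhdra]
  1 Stop Lenition: no change — [yzhdra]
  result: [yzhdra]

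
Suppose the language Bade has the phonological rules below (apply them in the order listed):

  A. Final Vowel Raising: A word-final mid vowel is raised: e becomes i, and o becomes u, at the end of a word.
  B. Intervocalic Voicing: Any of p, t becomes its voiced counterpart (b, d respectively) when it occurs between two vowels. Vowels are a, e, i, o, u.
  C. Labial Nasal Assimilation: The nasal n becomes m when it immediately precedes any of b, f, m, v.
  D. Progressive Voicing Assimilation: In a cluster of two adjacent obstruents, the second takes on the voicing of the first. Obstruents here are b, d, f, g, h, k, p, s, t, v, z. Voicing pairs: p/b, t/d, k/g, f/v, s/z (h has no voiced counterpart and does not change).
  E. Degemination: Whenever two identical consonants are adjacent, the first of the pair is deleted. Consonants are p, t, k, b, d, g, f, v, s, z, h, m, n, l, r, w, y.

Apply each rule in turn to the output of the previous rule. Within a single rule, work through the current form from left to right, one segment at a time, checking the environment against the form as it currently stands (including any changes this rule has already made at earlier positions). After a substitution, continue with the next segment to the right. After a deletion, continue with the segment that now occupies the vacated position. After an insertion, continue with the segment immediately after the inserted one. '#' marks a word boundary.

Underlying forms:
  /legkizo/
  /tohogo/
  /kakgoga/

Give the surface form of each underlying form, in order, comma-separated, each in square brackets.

[legizu], [tohogu], [kakoga]

/legkizo/:
  A Final Vowel Raising: [legkizo] → [legkizu]
  B Intervocalic Voicing: no change — [legkizu]
  C Labial Nasal Assimilation: no change — [legkizu]
  D Progressive Voicing Assimilation: [legkizu] → [leggizu]
  E Degemination: [leggizu] → [legizu]
/tohogo/:
  A Final Vowel Raising: [tohogo] → [tohogu]
  B Intervocalic Voicing: no change — [tohogu]
  C Labial Nasal Assimilation: no change — [tohogu]
  D Progressive Voicing Assimilation: no change — [tohogu]
  E Degemination: no change — [tohogu]
/kakgoga/:
  A Final Vowel Raising: no change — [kakgoga]
  B Intervocalic Voicing: no change — [kakgoga]
  C Labial Nasal Assimilation: no change — [kakgoga]
  D Progressive Voicing Assimilation: [kakgoga] → [kakkoga]
  E Degemination: [kakkoga] → [kakoga]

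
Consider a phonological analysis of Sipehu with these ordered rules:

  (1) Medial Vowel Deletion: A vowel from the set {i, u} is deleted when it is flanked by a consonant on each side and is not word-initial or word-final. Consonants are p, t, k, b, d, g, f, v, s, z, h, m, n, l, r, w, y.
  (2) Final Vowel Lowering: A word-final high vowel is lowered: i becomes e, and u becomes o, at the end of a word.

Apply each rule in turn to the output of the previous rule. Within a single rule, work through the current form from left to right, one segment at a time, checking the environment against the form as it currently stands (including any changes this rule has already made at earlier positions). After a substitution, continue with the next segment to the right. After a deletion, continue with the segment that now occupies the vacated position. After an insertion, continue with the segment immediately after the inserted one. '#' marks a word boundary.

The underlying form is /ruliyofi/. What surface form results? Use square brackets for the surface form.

(1) Medial Vowel Deletion: [ruliyofi] → [rlyofi]
(2) Final Vowel Lowering: [rlyofi] → [rlyofe]

[rlyofe]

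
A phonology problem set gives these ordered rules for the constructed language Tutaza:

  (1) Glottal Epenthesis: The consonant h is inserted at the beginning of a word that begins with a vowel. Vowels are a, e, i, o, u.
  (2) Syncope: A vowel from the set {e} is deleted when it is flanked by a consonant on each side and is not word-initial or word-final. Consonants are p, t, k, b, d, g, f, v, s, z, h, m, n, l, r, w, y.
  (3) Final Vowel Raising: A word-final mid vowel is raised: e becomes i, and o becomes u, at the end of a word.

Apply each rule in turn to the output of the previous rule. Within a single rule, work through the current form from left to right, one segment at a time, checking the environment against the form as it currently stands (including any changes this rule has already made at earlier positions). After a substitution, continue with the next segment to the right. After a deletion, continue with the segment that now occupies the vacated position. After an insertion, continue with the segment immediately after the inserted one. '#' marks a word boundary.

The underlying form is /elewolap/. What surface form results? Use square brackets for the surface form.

[hlwolap]

(1) Glottal Epenthesis: [elewolap] → [helewolap]
(2) Syncope: [helewolap] → [hlwolap]
(3) Final Vowel Raising: no change — [hlwolap]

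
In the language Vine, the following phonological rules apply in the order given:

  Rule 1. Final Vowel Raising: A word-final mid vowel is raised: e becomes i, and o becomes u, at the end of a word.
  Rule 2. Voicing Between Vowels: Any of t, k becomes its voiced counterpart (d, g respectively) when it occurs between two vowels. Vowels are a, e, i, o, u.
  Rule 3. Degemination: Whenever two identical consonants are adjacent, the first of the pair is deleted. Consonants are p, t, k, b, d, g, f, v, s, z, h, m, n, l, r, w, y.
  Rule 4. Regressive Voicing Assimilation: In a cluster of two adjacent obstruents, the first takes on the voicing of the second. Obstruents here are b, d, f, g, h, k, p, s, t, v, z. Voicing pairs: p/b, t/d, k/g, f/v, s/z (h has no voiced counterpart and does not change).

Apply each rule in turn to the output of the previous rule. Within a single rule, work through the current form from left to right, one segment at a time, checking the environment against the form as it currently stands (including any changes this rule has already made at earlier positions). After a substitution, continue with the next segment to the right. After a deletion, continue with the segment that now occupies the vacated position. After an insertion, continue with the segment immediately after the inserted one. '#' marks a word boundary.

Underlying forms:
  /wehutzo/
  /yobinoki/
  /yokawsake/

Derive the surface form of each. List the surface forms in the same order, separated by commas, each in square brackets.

[wehudzu], [yobinogi], [yogawsagi]

/wehutzo/:
  Rule 1 Final Vowel Raising: [wehutzo] → [wehutzu]
  Rule 2 Voicing Between Vowels: no change — [wehutzu]
  Rule 3 Degemination: no change — [wehutzu]
  Rule 4 Regressive Voicing Assimilation: [wehutzu] → [wehudzu]
/yobinoki/:
  Rule 1 Final Vowel Raising: no change — [yobinoki]
  Rule 2 Voicing Between Vowels: [yobinoki] → [yobinogi]
  Rule 3 Degemination: no change — [yobinogi]
  Rule 4 Regressive Voicing Assimilation: no change — [yobinogi]
/yokawsake/:
  Rule 1 Final Vowel Raising: [yokawsake] → [yokawsaki]
  Rule 2 Voicing Between Vowels: [yokawsaki] → [yogawsagi]
  Rule 3 Degemination: no change — [yogawsagi]
  Rule 4 Regressive Voicing Assimilation: no change — [yogawsagi]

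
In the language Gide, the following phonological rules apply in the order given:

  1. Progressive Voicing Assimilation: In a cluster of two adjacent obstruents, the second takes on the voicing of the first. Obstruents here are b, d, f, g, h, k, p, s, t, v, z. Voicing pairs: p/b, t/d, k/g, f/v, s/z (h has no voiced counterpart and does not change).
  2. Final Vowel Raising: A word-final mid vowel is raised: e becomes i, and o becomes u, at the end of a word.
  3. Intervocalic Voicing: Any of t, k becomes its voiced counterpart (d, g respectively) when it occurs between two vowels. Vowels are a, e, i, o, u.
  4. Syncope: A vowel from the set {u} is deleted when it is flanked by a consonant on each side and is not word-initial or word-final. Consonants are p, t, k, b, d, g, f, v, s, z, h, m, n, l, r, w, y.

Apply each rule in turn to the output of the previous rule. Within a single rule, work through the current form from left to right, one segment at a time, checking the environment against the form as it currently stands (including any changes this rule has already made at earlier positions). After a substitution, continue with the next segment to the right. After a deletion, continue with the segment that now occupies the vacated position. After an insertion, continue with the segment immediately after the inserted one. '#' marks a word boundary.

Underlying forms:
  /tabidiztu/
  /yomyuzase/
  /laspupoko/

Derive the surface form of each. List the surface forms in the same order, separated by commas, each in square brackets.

/tabidiztu/:
  1 Progressive Voicing Assimilation: [tabidiztu] → [tabidizdu]
  2 Final Vowel Raising: no change — [tabidizdu]
  3 Intervocalic Voicing: no change — [tabidizdu]
  4 Syncope: no change — [tabidizdu]
/yomyuzase/:
  1 Progressive Voicing Assimilation: no change — [yomyuzase]
  2 Final Vowel Raising: [yomyuzase] → [yomyuzasi]
  3 Intervocalic Voicing: no change — [yomyuzasi]
  4 Syncope: [yomyuzasi] → [yomyzasi]
/laspupoko/:
  1 Progressive Voicing Assimilation: no change — [laspupoko]
  2 Final Vowel Raising: [laspupoko] → [laspupoku]
  3 Intervocalic Voicing: [laspupoku] → [laspupogu]
  4 Syncope: [laspupogu] → [lasppogu]

[tabidizdu], [yomyzasi], [lasppogu]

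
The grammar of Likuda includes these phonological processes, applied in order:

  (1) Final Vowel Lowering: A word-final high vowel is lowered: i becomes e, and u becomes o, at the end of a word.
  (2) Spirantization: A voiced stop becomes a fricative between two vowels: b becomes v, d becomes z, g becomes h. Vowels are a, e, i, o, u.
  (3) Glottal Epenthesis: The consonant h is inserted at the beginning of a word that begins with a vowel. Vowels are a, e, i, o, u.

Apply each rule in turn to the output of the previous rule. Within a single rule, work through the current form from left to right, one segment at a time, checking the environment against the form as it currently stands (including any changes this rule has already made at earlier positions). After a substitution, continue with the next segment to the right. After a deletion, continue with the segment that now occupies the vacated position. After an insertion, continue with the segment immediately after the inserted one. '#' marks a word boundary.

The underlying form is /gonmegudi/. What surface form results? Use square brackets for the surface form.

[gonmehuze]

(1) Final Vowel Lowering: [gonmegudi] → [gonmegude]
(2) Spirantization: [gonmegude] → [gonmehuze]
(3) Glottal Epenthesis: no change — [gonmehuze]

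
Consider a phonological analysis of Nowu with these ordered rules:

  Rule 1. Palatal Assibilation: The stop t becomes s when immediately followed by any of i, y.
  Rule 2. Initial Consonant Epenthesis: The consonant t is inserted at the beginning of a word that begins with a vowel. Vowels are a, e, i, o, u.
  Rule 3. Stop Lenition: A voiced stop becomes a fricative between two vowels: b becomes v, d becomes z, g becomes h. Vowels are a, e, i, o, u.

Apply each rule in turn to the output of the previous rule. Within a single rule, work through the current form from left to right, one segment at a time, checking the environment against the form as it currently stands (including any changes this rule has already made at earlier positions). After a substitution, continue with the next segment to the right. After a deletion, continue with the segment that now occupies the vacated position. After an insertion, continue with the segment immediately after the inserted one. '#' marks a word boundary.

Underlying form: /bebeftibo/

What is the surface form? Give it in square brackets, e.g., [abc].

[bevefsivo]

Rule 1 Palatal Assibilation: [bebeftibo] → [bebefsibo]
Rule 2 Initial Consonant Epenthesis: no change — [bebefsibo]
Rule 3 Stop Lenition: [bebefsibo] → [bevefsivo]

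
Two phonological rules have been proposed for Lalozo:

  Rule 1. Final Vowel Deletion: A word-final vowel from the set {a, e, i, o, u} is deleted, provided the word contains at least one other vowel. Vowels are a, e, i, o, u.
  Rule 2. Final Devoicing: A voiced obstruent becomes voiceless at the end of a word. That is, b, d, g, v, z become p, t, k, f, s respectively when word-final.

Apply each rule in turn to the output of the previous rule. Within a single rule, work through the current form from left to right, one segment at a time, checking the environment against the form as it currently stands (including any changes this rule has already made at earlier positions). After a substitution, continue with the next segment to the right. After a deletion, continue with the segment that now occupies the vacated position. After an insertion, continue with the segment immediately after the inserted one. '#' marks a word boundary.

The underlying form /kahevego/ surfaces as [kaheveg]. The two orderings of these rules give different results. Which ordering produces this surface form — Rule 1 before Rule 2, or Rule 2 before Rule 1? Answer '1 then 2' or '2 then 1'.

Order 1 then 2:
  1 Final Vowel Deletion: [kahevego] → [kaheveg]
  2 Final Devoicing: [kaheveg] → [kahevek]
  result: [kahevek]
Order 2 then 1:
  2 Final Devoicing: no change — [kahevego]
  1 Final Vowel Deletion: [kahevego] → [kaheveg]
  result: [kaheveg]

2 then 1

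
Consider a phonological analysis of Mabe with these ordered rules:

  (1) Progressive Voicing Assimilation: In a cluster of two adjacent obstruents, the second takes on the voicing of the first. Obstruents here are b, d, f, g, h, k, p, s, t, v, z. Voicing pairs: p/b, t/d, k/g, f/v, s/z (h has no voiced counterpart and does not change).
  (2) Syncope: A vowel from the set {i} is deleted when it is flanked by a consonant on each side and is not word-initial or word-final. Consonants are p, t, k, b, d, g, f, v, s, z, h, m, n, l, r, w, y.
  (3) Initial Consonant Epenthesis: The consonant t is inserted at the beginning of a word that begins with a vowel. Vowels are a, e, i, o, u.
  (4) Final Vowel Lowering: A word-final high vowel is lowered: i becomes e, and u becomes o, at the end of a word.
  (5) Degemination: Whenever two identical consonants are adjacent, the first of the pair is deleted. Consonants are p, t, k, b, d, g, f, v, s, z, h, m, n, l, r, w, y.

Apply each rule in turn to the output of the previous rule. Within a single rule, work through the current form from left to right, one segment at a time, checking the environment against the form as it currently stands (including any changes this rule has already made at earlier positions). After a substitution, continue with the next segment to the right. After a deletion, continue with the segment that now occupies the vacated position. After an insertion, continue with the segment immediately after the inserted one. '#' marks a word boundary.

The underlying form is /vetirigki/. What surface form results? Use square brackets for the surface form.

[vetrge]

(1) Progressive Voicing Assimilation: [vetirigki] → [vetiriggi]
(2) Syncope: [vetiriggi] → [vetrggi]
(3) Initial Consonant Epenthesis: no change — [vetrggi]
(4) Final Vowel Lowering: [vetrggi] → [vetrgge]
(5) Degemination: [vetrgge] → [vetrge]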